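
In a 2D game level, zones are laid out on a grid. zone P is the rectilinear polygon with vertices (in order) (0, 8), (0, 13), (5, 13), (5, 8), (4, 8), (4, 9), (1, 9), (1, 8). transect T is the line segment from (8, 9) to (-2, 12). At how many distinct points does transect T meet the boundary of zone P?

The segment meets the boundary at (0,11.4), (5,9.9).

2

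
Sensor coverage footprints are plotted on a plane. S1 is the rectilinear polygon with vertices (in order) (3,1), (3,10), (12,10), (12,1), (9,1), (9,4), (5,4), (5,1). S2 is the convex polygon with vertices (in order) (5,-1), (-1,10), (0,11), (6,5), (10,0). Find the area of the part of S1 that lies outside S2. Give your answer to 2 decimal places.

|S1| = 69, |S1∩S2| = 13.1674.
|S1 ∖ S2| = |S1| − |S1∩S2| = 69 − 13.1674 = 55.83.

55.83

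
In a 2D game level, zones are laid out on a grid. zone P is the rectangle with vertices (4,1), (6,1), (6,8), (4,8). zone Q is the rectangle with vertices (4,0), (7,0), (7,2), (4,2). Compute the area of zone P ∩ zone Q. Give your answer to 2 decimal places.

|zone P∩zone Q|: x∈[4,6], y∈[1,2] → 2·1 = 2.

2.00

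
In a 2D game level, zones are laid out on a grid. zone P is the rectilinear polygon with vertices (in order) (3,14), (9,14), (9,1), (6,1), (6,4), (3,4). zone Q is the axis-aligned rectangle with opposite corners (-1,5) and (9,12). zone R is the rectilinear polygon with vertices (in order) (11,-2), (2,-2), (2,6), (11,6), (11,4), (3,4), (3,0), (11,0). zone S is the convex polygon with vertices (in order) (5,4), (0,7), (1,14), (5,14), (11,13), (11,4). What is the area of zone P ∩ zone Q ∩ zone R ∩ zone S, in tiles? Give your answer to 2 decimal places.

The intersection is the polygon with vertices (3,6), (9,6), (9,5), (3.333,5), (3,5.2).
By the shoelace formula its area is 5.97.

5.97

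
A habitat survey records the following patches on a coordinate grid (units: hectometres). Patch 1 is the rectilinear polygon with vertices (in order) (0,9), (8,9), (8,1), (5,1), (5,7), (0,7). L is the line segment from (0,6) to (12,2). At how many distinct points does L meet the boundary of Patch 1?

2

The segment meets the boundary at (8,3.333), (5,4.333).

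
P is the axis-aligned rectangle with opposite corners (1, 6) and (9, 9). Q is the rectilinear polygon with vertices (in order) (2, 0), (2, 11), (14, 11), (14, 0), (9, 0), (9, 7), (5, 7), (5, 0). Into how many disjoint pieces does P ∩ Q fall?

1

P ∩ Q is a single connected region.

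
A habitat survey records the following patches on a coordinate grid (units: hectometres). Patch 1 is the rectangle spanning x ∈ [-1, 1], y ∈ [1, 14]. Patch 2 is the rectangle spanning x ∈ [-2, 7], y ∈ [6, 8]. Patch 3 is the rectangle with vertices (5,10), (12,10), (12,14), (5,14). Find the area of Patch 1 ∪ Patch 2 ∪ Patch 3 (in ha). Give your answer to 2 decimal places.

68.00

By inclusion–exclusion:
Individual areas: |Patch 1| = 26, |Patch 2| = 18, |Patch 3| = 28.
|Patch 1∩Patch 2|: x∈[-1,1], y∈[6,8] → 2·2 = 4.
|Patch 1∩Patch 3| = 0 (no overlap).
|Patch 2∩Patch 3| = 0 (no overlap).
|Patch 1∩Patch 2∩Patch 3| = 0.
|Patch 1 ∪ Patch 2 ∪ Patch 3| = 72 − 4 + 0 = 68.00.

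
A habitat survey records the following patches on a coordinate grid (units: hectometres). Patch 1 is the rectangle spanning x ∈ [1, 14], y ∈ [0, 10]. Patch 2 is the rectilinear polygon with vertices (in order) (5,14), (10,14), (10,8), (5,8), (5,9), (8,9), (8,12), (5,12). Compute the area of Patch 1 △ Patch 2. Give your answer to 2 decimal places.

137.00

|Patch 1| = 130, |Patch 2| = 21, |Patch 1∩Patch 2| = 7.
|Patch 1 △ Patch 2| = |Patch 1| + |Patch 2| − 2·|Patch 1∩Patch 2| = 130 + 21 − 14 = 137.00.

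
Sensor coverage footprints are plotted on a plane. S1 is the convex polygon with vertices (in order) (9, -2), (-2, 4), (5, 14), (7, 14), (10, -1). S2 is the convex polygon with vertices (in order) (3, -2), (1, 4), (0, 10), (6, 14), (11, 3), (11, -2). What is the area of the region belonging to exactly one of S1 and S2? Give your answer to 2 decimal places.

42.06

|S1| = 101, |S2| = 121.5, |S1∩S2| = 90.2184.
|S1 △ S2| = |S1| + |S2| − 2·|S1∩S2| = 101 + 121.5 − 180.4368 = 42.06.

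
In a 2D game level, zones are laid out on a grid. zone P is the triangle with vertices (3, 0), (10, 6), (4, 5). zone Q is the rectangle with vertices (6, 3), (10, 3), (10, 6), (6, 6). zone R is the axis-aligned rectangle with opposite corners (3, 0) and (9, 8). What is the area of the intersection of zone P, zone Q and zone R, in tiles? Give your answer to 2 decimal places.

The intersection is the polygon with vertices (6,3), (6,5.333), (9,5.833), (9,5.143), (6.5,3).
By the shoelace formula its area is 5.07.

5.07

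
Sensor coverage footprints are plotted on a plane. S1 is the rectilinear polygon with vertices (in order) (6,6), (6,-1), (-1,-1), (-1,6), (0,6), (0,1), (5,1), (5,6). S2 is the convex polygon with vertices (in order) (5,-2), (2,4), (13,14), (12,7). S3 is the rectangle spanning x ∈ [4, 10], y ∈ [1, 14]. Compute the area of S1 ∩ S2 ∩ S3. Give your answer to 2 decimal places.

5.00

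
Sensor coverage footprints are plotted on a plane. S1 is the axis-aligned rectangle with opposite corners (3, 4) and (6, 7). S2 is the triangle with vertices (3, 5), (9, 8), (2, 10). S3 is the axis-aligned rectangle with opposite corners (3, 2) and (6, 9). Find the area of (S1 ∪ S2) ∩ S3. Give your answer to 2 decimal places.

The region (S1 ∪ S2) ∩ S3 is the polygon with vertices (3,4), (3,5), (3,9), (5.5,9), (6,8.857), (6,6.5), (6,4).
By the shoelace formula its area is 14.96.

14.96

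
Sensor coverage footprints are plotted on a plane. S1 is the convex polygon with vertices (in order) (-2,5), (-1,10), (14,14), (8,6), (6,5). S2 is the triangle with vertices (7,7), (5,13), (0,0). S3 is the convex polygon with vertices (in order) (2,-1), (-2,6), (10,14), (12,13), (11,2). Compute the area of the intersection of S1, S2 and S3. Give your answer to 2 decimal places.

18.16

The intersection is the polygon with vertices (7,7), (5,5), (1.923,5), (3.793,9.862), (5.636,11.091).
By the shoelace formula its area is 18.16.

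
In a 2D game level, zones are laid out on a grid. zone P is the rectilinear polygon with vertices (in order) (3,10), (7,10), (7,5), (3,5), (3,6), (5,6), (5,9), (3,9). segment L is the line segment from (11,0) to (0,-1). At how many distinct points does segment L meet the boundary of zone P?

The segment lies entirely outside zone P and never meets its boundary.

0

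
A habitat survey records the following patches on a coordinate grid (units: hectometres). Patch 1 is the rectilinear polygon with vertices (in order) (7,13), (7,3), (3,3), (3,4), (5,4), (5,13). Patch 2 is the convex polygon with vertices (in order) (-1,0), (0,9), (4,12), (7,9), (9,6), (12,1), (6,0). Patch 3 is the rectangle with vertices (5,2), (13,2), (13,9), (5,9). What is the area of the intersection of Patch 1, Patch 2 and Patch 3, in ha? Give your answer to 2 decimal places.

The intersection is the polygon with vertices (5,3), (5,4), (5,9), (7,9), (7,3).
By the shoelace formula its area is 12.00.

12.00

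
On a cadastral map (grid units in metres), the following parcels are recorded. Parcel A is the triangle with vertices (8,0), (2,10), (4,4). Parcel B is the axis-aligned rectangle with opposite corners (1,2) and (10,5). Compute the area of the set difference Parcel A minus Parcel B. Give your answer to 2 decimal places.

4.13

|Parcel A| = 8, |Parcel A∩Parcel B| = 3.8667.
|Parcel A ∖ Parcel B| = |Parcel A| − |Parcel A∩Parcel B| = 8 − 3.8667 = 4.13.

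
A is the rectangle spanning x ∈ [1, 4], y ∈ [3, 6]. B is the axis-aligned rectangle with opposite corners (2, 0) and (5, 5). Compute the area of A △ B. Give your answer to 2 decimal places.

16.00

|A∩B|: x∈[2,4], y∈[3,5] → 2·2 = 4.
|A △ B| = |A| + |B| − 2·|A∩B| = 9 + 15 − 8 = 16.00.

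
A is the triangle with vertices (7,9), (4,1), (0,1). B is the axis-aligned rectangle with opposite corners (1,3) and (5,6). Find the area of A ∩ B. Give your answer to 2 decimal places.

The intersection is the polygon with vertices (4.75,3), (1.75,3), (4.375,6), (5,6), (5,3.667).
By the shoelace formula its area is 5.73.

5.73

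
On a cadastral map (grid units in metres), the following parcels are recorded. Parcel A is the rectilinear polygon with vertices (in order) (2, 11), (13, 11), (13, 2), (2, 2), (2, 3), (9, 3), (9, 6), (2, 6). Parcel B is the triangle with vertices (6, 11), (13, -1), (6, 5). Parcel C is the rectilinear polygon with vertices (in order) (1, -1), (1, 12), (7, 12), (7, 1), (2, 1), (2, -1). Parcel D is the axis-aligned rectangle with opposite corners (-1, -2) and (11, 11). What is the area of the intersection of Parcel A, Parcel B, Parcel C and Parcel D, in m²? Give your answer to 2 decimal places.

4.14

The intersection is the polygon with vertices (7,9.286), (7,6), (6,6), (6,11).
By the shoelace formula its area is 4.14.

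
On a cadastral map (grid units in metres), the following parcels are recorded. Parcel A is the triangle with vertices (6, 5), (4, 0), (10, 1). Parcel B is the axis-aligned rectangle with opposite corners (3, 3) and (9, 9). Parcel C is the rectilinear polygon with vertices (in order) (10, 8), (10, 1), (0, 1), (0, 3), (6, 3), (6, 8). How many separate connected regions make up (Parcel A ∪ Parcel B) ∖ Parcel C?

(Parcel A ∪ Parcel B) ∖ Parcel C splits into 2 disjoint pieces (area 2.8, area 21).

2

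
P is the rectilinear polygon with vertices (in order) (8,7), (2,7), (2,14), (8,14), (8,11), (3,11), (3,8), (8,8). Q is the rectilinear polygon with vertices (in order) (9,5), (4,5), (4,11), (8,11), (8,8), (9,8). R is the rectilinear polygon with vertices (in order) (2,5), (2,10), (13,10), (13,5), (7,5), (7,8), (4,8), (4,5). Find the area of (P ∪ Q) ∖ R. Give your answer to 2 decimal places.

|P ∪ Q| = 50.
|(P ∪ Q) ∩ R| = 18.
|(P ∪ Q) ∖ R| = 50 − 18 = 32.00.

32.00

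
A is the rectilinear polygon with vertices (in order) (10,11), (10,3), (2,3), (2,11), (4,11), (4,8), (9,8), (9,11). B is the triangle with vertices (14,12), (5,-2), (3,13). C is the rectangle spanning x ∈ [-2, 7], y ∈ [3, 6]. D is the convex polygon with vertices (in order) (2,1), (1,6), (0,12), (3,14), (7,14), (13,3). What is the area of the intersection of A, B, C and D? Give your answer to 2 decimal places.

8.60

The intersection is the polygon with vertices (3.933,6), (7,6), (7,3), (4.333,3).
By the shoelace formula its area is 8.60.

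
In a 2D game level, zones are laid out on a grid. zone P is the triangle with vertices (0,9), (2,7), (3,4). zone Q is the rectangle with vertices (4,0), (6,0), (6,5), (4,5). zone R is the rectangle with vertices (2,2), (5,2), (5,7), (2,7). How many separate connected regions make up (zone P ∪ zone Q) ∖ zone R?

(zone P ∪ zone Q) ∖ zone R splits into 2 disjoint pieces (area 1.3333, area 7).

2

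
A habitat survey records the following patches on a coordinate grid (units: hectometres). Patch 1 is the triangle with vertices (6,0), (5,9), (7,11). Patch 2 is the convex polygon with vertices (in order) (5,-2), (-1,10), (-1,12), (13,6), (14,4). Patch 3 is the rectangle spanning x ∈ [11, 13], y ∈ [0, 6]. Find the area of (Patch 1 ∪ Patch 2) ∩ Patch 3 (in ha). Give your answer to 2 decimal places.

The region (Patch 1 ∪ Patch 2) ∩ Patch 3 is the polygon with vertices (11,2), (11,6), (13,6), (13,3.333).
By the shoelace formula its area is 6.67.

6.67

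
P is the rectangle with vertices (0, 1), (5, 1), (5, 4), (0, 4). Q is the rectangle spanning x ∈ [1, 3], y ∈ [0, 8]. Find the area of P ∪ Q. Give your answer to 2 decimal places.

25.00

By inclusion–exclusion:
Individual areas: |P| = 15, |Q| = 16.
|P∩Q|: x∈[1,3], y∈[1,4] → 2·3 = 6.
|P ∪ Q| = 31 − 6 = 25.00.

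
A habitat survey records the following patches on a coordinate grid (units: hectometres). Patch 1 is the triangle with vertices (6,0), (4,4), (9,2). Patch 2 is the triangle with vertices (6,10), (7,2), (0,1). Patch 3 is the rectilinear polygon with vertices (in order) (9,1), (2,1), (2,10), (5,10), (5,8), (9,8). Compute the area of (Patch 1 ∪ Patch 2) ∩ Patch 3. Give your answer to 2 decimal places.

|Patch 1 ∪ Patch 2| = 33.0754.
|(Patch 1 ∪ Patch 2) ∩ Patch 3| = 27.86.

27.86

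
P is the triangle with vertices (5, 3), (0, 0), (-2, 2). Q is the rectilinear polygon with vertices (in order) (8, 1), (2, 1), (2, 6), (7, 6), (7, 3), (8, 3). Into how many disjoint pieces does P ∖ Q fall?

1

P ∖ Q is a single connected region.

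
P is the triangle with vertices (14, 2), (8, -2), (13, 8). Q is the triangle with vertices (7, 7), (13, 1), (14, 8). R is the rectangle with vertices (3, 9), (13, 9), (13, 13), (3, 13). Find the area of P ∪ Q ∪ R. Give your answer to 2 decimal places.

By inclusion–exclusion:
Individual areas: |P| = 20, |Q| = 24, |R| = 40.
|P∩Q| = 10.002.
|P∩R| = 0.
|Q∩R| = 0.
|P∩Q∩R| = 0.
|P ∪ Q ∪ R| = 84 − 10.002 + 0 = 74.00.

74.00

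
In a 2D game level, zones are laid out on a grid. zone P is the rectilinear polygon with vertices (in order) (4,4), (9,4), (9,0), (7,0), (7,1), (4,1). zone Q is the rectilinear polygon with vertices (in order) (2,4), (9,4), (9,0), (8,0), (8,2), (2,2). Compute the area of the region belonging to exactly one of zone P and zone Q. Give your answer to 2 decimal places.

9.00

|zone P| = 17, |zone Q| = 16, |zone P∩zone Q| = 12.
|zone P △ zone Q| = |zone P| + |zone Q| − 2·|zone P∩zone Q| = 17 + 16 − 24 = 9.00.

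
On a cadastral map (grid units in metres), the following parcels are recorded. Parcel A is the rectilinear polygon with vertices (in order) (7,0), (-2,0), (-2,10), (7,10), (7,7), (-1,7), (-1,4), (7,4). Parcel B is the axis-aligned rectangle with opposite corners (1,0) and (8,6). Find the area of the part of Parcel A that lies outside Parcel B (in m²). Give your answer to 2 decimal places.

42.00

|Parcel A| = 66, |Parcel A∩Parcel B| = 24.
|Parcel A ∖ Parcel B| = |Parcel A| − |Parcel A∩Parcel B| = 66 − 24 = 42.00.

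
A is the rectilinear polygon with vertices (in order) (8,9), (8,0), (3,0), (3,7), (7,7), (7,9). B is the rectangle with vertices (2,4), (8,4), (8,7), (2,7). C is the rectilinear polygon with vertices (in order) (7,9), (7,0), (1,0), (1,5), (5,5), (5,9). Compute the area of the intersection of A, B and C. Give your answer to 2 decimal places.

8.00

The intersection is the polygon with vertices (3,4), (3,5), (5,5), (5,7), (7,7), (7,4).
By the shoelace formula its area is 8.00.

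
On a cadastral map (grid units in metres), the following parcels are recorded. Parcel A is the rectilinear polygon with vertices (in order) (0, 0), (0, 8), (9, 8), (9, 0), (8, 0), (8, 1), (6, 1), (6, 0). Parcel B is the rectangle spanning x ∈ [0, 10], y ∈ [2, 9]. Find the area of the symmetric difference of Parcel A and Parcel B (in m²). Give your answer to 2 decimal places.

32.00

|Parcel A| = 70, |Parcel B| = 70, |Parcel A∩Parcel B| = 54.
|Parcel A △ Parcel B| = |Parcel A| + |Parcel B| − 2·|Parcel A∩Parcel B| = 70 + 70 − 108 = 32.00.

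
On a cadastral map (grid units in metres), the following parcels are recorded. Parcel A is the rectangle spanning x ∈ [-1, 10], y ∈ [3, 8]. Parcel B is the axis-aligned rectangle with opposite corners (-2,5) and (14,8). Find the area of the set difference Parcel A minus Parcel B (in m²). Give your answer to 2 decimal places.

22.00

|Parcel A∩Parcel B|: x∈[-1,10], y∈[5,8] → 11·3 = 33.
|Parcel A| = 55.
|Parcel A ∖ Parcel B| = |Parcel A| − |Parcel A∩Parcel B| = 55 − 33 = 22.00.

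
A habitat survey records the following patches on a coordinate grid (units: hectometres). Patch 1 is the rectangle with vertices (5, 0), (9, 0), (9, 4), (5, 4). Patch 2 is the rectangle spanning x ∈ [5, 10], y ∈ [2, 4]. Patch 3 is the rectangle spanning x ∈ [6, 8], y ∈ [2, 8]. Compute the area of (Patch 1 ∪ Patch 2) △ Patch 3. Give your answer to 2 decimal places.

|Patch 1 ∪ Patch 2| = 18.
|(Patch 1 ∪ Patch 2) ∩ Patch 3| = 4.
|(Patch 1 ∪ Patch 2) △ Patch 3| = 18 + 12 − 8 = 22.00.

22.00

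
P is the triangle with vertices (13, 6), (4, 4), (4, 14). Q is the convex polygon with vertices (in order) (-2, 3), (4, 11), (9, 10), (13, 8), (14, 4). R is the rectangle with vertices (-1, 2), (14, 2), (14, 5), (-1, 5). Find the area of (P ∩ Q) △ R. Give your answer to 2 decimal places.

78.97

|P ∩ Q| = 38.4677.
|(P ∩ Q) ∩ R| = 2.25.
|(P ∩ Q) △ R| = 38.4677 + 45 − 4.5 = 78.97.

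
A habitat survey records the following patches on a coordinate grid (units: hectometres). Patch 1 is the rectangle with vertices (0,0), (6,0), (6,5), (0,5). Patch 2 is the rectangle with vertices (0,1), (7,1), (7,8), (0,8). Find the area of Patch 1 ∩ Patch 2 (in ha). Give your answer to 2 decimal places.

24.00

|Patch 1∩Patch 2|: x∈[0,6], y∈[1,5] → 6·4 = 24.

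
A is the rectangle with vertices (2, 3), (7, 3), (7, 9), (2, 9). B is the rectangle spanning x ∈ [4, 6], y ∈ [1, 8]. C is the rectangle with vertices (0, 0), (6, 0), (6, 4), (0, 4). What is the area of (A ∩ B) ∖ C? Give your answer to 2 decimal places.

|A ∩ B| = 10.
|(A ∩ B) ∩ C| = 2.
|(A ∩ B) ∖ C| = 10 − 2 = 8.00.

8.00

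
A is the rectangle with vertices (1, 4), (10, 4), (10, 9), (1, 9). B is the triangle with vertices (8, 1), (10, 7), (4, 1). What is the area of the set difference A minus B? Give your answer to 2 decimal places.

|A| = 45, |A∩B| = 3.
|A ∖ B| = |A| − |A∩B| = 45 − 3 = 42.00.

42.00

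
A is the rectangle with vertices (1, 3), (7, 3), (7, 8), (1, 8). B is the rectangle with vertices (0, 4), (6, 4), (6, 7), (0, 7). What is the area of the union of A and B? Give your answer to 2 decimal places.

By inclusion–exclusion:
Individual areas: |A| = 30, |B| = 18.
|A∩B|: x∈[1,6], y∈[4,7] → 5·3 = 15.
|A ∪ B| = 48 − 15 = 33.00.

33.00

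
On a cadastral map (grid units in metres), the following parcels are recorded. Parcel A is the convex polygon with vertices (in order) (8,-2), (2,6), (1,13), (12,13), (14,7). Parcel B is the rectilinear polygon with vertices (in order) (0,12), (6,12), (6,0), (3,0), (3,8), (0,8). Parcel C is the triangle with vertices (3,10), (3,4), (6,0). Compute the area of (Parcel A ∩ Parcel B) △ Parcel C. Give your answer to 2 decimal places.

|Parcel A ∩ Parcel B| = 34.2857.
|(Parcel A ∩ Parcel B) ∩ Parcel C| = 7.1111.
|(Parcel A ∩ Parcel B) △ Parcel C| = 34.2857 + 9 − 14.2222 = 29.06.

29.06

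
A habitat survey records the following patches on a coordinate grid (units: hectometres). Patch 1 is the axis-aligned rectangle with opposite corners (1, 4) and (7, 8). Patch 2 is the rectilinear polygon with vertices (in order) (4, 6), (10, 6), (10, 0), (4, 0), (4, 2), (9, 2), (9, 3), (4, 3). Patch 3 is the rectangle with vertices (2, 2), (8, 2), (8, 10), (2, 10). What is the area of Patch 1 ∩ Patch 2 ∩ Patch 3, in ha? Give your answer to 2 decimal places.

The intersection is the polygon with vertices (4,4), (4,6), (7,6), (7,4).
By the shoelace formula its area is 6.00.

6.00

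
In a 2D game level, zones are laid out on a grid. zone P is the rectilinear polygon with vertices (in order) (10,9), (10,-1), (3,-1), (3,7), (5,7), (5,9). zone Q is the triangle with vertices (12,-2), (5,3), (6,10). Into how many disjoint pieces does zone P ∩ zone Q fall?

zone P ∩ zone Q is a single connected region.

1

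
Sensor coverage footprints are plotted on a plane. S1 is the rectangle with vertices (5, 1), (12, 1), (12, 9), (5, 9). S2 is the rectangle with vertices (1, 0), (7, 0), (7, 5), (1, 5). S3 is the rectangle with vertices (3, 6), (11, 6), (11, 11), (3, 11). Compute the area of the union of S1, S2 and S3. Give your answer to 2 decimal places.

By inclusion–exclusion:
Individual areas: |S1| = 56, |S2| = 30, |S3| = 40.
|S1∩S2|: x∈[5,7], y∈[1,5] → 2·4 = 8.
|S1∩S3|: x∈[5,11], y∈[6,9] → 6·3 = 18.
|S2∩S3| = 0 (no overlap).
|S1∩S2∩S3| = 0.
|S1 ∪ S2 ∪ S3| = 126 − 26 + 0 = 100.00.

100.00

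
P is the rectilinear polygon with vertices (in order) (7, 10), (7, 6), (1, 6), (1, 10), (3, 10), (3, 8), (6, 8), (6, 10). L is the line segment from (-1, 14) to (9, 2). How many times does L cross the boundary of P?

The segment meets the boundary at (5.667,6), (3,9.2), (2.333,10), (4,8).

4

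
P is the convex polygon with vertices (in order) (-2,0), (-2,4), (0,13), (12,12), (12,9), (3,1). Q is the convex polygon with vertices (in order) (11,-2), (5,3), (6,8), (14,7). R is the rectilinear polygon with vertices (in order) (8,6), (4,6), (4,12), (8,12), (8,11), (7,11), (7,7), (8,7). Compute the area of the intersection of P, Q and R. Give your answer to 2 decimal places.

3.34

The intersection is the polygon with vertices (6,8), (7,7.875), (7,7), (8,7), (8,6), (5.6,6).
By the shoelace formula its area is 3.34.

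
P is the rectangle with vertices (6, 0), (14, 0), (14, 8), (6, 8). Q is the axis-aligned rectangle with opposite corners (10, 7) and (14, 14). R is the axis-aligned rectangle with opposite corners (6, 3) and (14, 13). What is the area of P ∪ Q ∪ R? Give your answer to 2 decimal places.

108.00

By inclusion–exclusion:
Individual areas: |P| = 64, |Q| = 28, |R| = 80.
|P∩Q|: x∈[10,14], y∈[7,8] → 4·1 = 4.
|P∩R|: x∈[6,14], y∈[3,8] → 8·5 = 40.
|Q∩R|: x∈[10,14], y∈[7,13] → 4·6 = 24.
|P∩Q∩R| = 4.
|P ∪ Q ∪ R| = 172 − 68 + 4 = 108.00.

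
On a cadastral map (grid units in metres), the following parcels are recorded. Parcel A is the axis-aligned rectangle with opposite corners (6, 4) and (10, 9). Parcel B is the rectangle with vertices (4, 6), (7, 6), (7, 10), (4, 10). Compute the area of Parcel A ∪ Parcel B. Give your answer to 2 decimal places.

By inclusion–exclusion:
Individual areas: |Parcel A| = 20, |Parcel B| = 12.
|Parcel A∩Parcel B|: x∈[6,7], y∈[6,9] → 1·3 = 3.
|Parcel A ∪ Parcel B| = 32 − 3 = 29.00.

29.00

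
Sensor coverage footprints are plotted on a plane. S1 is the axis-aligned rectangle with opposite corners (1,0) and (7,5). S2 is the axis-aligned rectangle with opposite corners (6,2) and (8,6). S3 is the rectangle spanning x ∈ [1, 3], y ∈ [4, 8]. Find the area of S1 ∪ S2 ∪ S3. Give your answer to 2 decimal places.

By inclusion–exclusion:
Individual areas: |S1| = 30, |S2| = 8, |S3| = 8.
|S1∩S2|: x∈[6,7], y∈[2,5] → 1·3 = 3.
|S1∩S3|: x∈[1,3], y∈[4,5] → 2·1 = 2.
|S2∩S3| = 0 (no overlap).
|S1∩S2∩S3| = 0.
|S1 ∪ S2 ∪ S3| = 46 − 5 + 0 = 41.00.

41.00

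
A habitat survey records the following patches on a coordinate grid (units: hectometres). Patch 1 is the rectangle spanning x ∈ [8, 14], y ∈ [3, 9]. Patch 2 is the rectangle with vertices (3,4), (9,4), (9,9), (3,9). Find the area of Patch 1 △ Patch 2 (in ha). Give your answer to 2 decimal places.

|Patch 1∩Patch 2|: x∈[8,9], y∈[4,9] → 1·5 = 5.
|Patch 1 △ Patch 2| = |Patch 1| + |Patch 2| − 2·|Patch 1∩Patch 2| = 36 + 30 − 10 = 56.00.

56.00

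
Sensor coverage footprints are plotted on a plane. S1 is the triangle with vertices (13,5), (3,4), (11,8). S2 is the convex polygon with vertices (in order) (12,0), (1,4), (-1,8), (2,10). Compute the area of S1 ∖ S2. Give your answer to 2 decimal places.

|S1| = 16, |S1∩S2| = 3.0303.
|S1 ∖ S2| = |S1| − |S1∩S2| = 16 − 3.0303 = 12.97.

12.97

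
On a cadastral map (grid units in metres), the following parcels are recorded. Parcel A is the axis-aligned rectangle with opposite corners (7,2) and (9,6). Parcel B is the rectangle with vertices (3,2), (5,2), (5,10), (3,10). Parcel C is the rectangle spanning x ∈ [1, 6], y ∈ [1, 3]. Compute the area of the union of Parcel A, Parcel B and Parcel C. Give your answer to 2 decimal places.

32.00

By inclusion–exclusion:
Individual areas: |Parcel A| = 8, |Parcel B| = 16, |Parcel C| = 10.
|Parcel A∩Parcel B| = 0 (no overlap).
|Parcel A∩Parcel C| = 0 (no overlap).
|Parcel B∩Parcel C|: x∈[3,5], y∈[2,3] → 2·1 = 2.
|Parcel A∩Parcel B∩Parcel C| = 0.
|Parcel A ∪ Parcel B ∪ Parcel C| = 34 − 2 + 0 = 32.00.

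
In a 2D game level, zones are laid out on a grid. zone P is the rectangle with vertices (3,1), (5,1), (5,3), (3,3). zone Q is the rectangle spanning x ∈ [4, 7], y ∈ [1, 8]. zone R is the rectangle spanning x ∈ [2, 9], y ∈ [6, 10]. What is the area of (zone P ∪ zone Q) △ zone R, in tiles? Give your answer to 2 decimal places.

|zone P ∪ zone Q| = 23.
|(zone P ∪ zone Q) ∩ zone R| = 6.
|(zone P ∪ zone Q) △ zone R| = 23 + 28 − 12 = 39.00.

39.00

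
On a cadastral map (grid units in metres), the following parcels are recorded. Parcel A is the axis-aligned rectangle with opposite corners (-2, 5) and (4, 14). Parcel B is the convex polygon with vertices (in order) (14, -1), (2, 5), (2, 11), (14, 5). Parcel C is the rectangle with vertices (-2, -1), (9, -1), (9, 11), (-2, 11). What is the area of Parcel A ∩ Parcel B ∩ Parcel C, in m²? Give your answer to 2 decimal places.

The intersection is the polygon with vertices (2,5), (2,11), (4,10), (4,5).
By the shoelace formula its area is 11.00.

11.00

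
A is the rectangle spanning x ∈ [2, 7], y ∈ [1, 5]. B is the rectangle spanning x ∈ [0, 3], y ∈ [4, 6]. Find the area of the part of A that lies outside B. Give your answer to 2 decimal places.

|A∩B|: x∈[2,3], y∈[4,5] → 1·1 = 1.
|A| = 20.
|A ∖ B| = |A| − |A∩B| = 20 − 1 = 19.00.

19.00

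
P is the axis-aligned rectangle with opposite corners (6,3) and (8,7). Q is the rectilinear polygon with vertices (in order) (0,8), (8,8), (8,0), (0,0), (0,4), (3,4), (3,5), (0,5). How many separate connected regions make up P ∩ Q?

1

P ∩ Q is a single connected region.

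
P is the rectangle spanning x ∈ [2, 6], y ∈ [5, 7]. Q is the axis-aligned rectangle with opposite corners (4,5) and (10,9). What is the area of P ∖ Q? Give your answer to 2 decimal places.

4.00

|P∩Q|: x∈[4,6], y∈[5,7] → 2·2 = 4.
|P| = 8.
|P ∖ Q| = |P| − |P∩Q| = 8 − 4 = 4.00.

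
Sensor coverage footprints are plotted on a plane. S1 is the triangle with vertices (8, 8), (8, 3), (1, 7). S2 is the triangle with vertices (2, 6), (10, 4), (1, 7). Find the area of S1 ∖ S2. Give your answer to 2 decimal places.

15.17

|S1| = 17.5, |S1∩S2| = 2.3333.
|S1 ∖ S2| = |S1| − |S1∩S2| = 17.5 − 2.3333 = 15.17.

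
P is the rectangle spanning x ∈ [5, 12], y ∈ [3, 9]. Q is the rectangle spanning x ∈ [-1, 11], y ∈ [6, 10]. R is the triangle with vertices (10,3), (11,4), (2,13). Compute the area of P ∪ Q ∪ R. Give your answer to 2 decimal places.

By inclusion–exclusion:
Individual areas: |P| = 42, |Q| = 48, |R| = 9.
|P∩Q|: x∈[5,11], y∈[6,9] → 6·3 = 18.
|P∩R| = 7.4.
|Q∩R| = 4.
|P∩Q∩R| = 3.3.
|P ∪ Q ∪ R| = 99 − 29.4 + 3.3 = 72.90.

72.90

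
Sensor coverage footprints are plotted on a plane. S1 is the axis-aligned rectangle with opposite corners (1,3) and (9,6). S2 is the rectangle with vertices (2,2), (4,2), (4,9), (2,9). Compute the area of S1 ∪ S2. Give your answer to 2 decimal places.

32.00

By inclusion–exclusion:
Individual areas: |S1| = 24, |S2| = 14.
|S1∩S2|: x∈[2,4], y∈[3,6] → 2·3 = 6.
|S1 ∪ S2| = 38 − 6 = 32.00.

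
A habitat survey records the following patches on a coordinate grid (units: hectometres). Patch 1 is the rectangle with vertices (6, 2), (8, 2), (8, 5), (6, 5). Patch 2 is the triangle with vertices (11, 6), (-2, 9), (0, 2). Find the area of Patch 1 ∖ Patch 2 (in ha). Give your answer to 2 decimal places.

5.09

|Patch 1| = 6, |Patch 1∩Patch 2| = 0.9091.
|Patch 1 ∖ Patch 2| = |Patch 1| − |Patch 1∩Patch 2| = 6 − 0.9091 = 5.09.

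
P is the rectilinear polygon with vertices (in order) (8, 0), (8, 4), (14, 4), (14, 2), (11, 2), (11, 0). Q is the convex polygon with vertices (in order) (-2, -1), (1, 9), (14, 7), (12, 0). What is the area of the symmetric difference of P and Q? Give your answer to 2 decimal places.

|P| = 18, |Q| = 116, |P∩Q| = 15.7143.
|P △ Q| = |P| + |Q| − 2·|P∩Q| = 18 + 116 − 31.4286 = 102.57.

102.57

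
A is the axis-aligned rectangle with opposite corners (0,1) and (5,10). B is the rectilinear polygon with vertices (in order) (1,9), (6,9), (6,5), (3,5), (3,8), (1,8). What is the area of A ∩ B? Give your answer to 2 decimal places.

10.00

The intersection is the polygon with vertices (5,5), (3,5), (3,8), (1,8), (1,9), (5,9).
By the shoelace formula its area is 10.00.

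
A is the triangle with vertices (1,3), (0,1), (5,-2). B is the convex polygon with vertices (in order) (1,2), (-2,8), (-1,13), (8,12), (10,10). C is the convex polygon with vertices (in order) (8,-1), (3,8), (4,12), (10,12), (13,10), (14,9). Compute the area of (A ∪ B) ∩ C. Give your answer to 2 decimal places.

The region (A ∪ B) ∩ C is the polygon with vertices (10,10), (4.57,5.174), (3,8), (4,12), (8,12).
By the shoelace formula its area is 28.46.

28.46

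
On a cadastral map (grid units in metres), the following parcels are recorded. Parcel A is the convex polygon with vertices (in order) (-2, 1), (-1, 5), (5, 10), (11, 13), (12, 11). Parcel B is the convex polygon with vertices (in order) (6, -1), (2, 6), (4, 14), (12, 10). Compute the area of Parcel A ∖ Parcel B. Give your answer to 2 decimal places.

17.79

|Parcel A| = 45, |Parcel A∩Parcel B| = 27.2141.
|Parcel A ∖ Parcel B| = |Parcel A| − |Parcel A∩Parcel B| = 45 − 27.2141 = 17.79.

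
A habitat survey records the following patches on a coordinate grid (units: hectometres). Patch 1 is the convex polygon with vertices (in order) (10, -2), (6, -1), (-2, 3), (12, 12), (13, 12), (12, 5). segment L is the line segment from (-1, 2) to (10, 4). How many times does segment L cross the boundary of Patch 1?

1

The segment meets the boundary at (-0.267,2.133).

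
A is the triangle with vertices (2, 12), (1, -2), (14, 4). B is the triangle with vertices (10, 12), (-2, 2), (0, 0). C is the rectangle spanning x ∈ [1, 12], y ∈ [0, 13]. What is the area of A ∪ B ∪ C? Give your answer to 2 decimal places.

156.60

By inclusion–exclusion:
Individual areas: |A| = 88, |B| = 22, |C| = 143.
|A∩B| = 11.7831.
|A∩C| = 81.5531.
|B∩C| = 14.85.
|A∩B∩C| = 11.7831.
|A ∪ B ∪ C| = 253 − 108.1862 + 11.7831 = 156.60.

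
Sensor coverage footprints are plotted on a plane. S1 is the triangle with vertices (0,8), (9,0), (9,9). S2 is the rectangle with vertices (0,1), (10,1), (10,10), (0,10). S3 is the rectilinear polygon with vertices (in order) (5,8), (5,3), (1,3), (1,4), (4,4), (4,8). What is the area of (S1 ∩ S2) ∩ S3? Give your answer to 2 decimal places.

4.00

The region (S1 ∩ S2) ∩ S3 is the polygon with vertices (4,4.444), (4,8), (5,8), (5,3.556).
By the shoelace formula its area is 4.00.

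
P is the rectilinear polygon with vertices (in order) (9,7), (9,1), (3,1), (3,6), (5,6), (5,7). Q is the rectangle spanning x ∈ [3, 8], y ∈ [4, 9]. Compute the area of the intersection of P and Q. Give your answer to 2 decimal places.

13.00

The intersection is the polygon with vertices (3,6), (5,6), (5,7), (8,7), (8,4), (3,4).
By the shoelace formula its area is 13.00.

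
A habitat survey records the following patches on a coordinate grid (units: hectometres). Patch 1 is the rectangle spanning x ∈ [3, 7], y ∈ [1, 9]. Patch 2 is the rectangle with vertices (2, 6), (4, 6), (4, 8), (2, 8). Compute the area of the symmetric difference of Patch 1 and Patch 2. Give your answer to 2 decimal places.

|Patch 1∩Patch 2|: x∈[3,4], y∈[6,8] → 1·2 = 2.
|Patch 1 △ Patch 2| = |Patch 1| + |Patch 2| − 2·|Patch 1∩Patch 2| = 32 + 4 − 4 = 32.00.

32.00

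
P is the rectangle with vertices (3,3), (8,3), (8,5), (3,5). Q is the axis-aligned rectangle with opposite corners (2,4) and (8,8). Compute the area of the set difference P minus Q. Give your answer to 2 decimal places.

5.00

|P∩Q|: x∈[3,8], y∈[4,5] → 5·1 = 5.
|P| = 10.
|P ∖ Q| = |P| − |P∩Q| = 10 − 5 = 5.00.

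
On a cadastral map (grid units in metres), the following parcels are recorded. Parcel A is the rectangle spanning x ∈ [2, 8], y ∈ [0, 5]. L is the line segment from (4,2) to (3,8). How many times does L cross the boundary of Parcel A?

1

The segment meets the boundary at (3.5,5).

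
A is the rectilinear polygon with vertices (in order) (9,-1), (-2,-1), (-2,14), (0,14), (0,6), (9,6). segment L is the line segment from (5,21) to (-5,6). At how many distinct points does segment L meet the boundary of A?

The segment meets the boundary at (0,13.5), (-2,10.5).

2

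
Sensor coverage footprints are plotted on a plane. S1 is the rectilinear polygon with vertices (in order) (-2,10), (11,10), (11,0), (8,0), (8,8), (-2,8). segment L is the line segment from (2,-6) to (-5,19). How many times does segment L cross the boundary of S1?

The segment meets the boundary at (-2,8.286), (-1.92,8).

2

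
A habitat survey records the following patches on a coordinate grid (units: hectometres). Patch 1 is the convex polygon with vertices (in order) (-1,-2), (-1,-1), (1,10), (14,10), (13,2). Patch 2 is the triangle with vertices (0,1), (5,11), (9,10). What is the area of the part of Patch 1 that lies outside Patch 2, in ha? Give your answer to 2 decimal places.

112.75

|Patch 1| = 133, |Patch 1∩Patch 2| = 20.25.
|Patch 1 ∖ Patch 2| = |Patch 1| − |Patch 1∩Patch 2| = 133 − 20.25 = 112.75.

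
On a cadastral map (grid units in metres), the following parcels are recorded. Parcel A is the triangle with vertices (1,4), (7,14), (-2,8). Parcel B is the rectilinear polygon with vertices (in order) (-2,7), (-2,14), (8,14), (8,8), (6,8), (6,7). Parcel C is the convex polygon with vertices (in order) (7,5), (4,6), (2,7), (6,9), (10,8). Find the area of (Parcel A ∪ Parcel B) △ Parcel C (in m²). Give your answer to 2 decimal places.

|Parcel A ∪ Parcel B| = 74.075.
|(Parcel A ∪ Parcel B) ∩ Parcel C| = 5.6231.
|(Parcel A ∪ Parcel B) △ Parcel C| = 74.075 + 17 − 11.2462 = 79.83.

79.83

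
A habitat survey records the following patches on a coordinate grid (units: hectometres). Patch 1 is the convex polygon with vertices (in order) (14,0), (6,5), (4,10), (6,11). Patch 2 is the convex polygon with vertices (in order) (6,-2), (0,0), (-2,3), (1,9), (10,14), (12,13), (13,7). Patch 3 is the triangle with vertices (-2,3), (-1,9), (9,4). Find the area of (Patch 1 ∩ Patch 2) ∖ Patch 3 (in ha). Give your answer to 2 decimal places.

|Patch 1 ∩ Patch 2| = 24.936.
|(Patch 1 ∩ Patch 2) ∩ Patch 3| = 1.5903.
|(Patch 1 ∩ Patch 2) ∖ Patch 3| = 24.936 − 1.5903 = 23.35.

23.35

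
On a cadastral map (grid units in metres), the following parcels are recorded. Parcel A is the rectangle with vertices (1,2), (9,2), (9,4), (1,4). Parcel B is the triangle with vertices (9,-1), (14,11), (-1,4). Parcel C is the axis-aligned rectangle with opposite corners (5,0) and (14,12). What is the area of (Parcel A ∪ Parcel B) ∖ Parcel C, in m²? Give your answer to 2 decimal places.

19.61

|Parcel A ∪ Parcel B| = 73.5.
|(Parcel A ∪ Parcel B) ∩ Parcel C| = 53.8917.
|(Parcel A ∪ Parcel B) ∖ Parcel C| = 73.5 − 53.8917 = 19.61.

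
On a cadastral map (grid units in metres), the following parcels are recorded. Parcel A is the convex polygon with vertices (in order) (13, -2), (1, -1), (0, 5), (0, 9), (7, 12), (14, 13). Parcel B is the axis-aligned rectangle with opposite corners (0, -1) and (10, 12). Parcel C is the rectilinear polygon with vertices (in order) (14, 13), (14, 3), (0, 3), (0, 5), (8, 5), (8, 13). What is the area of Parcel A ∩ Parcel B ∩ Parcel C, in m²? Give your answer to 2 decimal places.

The intersection is the polygon with vertices (10,12), (10,3), (0.333,3), (0,5), (8,5), (8,12).
By the shoelace formula its area is 33.67.

33.67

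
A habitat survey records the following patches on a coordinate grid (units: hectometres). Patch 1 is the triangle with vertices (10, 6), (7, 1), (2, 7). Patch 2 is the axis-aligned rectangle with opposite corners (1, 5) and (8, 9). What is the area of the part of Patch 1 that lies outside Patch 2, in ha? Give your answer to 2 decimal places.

13.42

|Patch 1| = 21.5, |Patch 1∩Patch 2| = 8.0833.
|Patch 1 ∖ Patch 2| = |Patch 1| − |Patch 1∩Patch 2| = 21.5 − 8.0833 = 13.42.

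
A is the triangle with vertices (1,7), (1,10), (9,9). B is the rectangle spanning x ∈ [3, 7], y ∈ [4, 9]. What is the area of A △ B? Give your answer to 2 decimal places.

|A| = 12, |B| = 20, |A∩B| = 4.
|A △ B| = |A| + |B| − 2·|A∩B| = 12 + 20 − 8 = 24.00.

24.00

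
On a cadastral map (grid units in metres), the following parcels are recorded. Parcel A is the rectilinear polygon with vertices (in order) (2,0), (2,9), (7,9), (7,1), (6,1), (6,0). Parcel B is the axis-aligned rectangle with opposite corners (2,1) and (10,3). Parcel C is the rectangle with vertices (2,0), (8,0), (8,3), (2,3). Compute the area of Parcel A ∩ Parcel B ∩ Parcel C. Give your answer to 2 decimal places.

The intersection is the polygon with vertices (7,3), (7,1), (6,1), (2,1), (2,3).
By the shoelace formula its area is 10.00.

10.00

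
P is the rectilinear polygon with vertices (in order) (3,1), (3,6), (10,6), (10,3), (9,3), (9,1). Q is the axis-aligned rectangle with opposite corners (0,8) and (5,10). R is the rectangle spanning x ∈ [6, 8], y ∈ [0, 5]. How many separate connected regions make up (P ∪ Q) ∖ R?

(P ∪ Q) ∖ R splits into 2 disjoint pieces (area 25, area 10).

2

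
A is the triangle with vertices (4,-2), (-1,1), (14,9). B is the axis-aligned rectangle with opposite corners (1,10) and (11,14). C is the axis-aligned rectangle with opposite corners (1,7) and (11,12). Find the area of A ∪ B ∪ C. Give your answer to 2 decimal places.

112.35

By inclusion–exclusion:
Individual areas: |A| = 42.5, |B| = 40, |C| = 50.
|A∩B| = 0.
|A∩C| = 0.15.
|B∩C|: x∈[1,11], y∈[10,12] → 10·2 = 20.
|A∩B∩C| = 0.
|A ∪ B ∪ C| = 132.5 − 20.15 + 0 = 112.35.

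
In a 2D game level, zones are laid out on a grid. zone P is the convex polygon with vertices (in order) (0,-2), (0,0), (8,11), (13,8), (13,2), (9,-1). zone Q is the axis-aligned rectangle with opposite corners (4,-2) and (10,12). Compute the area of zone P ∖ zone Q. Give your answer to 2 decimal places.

|zone P| = 103, |zone P∩zone Q| = 60.8139.
|zone P ∖ zone Q| = |zone P| − |zone P∩zone Q| = 103 − 60.8139 = 42.19.

42.19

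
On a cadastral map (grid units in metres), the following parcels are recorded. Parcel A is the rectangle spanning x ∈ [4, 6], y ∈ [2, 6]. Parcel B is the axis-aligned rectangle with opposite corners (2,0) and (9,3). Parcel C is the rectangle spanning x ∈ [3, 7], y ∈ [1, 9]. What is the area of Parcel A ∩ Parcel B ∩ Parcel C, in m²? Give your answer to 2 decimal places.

The intersection is the polygon with vertices (4,2), (4,3), (6,3), (6,2).
By the shoelace formula its area is 2.00.

2.00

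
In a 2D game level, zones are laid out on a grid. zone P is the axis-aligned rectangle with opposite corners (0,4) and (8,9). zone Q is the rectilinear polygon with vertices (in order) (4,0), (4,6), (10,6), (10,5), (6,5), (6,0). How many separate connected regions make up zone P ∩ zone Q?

zone P ∩ zone Q is a single connected region.

1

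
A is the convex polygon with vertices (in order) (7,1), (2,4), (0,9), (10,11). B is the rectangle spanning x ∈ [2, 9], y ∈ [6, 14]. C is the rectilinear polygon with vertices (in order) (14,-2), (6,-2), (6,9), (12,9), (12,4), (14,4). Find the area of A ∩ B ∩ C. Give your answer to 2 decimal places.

8.58

The intersection is the polygon with vertices (9,7.667), (8.5,6), (6,6), (6,9), (9,9).
By the shoelace formula its area is 8.58.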